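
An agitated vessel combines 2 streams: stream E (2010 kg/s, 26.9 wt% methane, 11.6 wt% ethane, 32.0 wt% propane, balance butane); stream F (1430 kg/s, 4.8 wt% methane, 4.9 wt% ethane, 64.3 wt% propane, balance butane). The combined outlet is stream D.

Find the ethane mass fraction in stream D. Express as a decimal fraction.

Total flow out = 2010 + 1430 = 3440 kg/s.
ethane in = 2010×0.116 + 1430×0.049 = 303.23 kg/s.
ethane mass fraction in D = 303.23/3440 = 0.088.

0.088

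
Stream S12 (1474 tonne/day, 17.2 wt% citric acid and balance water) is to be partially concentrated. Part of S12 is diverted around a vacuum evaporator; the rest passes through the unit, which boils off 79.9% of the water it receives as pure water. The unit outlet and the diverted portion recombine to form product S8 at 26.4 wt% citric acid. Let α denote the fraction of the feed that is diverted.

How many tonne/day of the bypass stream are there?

697.6 tonne/day

All 1474×0.172 = 253.53 tonne/day of citric acid reaches S8, so S8 = 253.53/0.264 = 960.33 tonne/day and vapour = 513.67 tonne/day.
The evaporator receives (1−α)·1474 of feed at 0.828 water and removes 0.799 of that water:
0.799×0.828×(1−α)×1474 = 513.67
(1−α) = 513.67/975.16 = 0.5268;  α = 0.4732.
Bypass flow = 0.4732×1474 = 697.57 tonne/day.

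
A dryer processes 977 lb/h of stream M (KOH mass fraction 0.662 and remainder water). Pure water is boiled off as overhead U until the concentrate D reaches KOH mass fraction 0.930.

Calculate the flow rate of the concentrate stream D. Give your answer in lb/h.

695.5 lb/h

KOH is conserved: 977×0.662 = 646.77 lb/h all reports to the concentrate.
Concentrate = 646.77/(target fraction) = 695.46 lb/h.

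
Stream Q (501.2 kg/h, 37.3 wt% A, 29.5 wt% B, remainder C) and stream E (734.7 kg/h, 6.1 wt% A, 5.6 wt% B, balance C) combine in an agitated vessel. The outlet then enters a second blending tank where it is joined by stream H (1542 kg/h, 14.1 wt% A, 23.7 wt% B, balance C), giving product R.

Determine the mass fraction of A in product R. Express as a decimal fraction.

Overall, product flow = 2777.9 kg/h.
A in = 501.2×0.373 + 734.7×0.061 + 1542×0.141 = 449.19 kg/h.
A fraction in R = 0.162.

0.162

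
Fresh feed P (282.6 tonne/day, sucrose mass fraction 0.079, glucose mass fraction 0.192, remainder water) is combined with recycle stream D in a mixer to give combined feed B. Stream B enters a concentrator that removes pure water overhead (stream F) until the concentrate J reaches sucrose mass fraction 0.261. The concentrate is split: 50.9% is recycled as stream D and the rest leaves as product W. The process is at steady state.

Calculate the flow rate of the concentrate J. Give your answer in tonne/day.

Overall sucrose balance (none leaves overhead): sucrose in fresh feed = sucrose in product, i.e. 282.6×0.079 = (1−0.509)·J·0.261.
J = 22.325/(0.261×0.491) = 174.21 tonne/day.

174.2 tonne/day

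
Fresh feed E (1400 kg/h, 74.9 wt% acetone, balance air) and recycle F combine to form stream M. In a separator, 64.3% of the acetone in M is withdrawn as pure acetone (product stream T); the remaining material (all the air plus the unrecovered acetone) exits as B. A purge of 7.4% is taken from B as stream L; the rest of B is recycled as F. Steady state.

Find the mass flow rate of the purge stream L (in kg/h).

air enters only via E and leaves only via the purge: 1400×0.251 = 0.074×(air in B), and the separator passes all air, so air in M = air in B = 4748.6 kg/h.
acetone in M: m_A = 1400×0.749 + (1−0.074)·(1−0.643)·m_A, so m_A = 1048.6/0.6694 = 1566.4 kg/h.
B = (1−0.643)×1566.4 + 4748.6 = 5307.9 kg/h.
Purge L = 0.074×5307.9 = 392.78 kg/h.

392.8 kg/h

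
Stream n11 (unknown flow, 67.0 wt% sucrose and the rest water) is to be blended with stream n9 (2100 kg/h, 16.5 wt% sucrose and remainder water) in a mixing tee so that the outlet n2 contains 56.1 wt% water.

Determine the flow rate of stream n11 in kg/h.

Let n11 be the unknown flow. Total out = 2100 + n11.
water balance: 1753.5 + 0.330·n11 = 0.561·(2100 + n11)
(0.330 − 0.561)·n11 = 0.561×2100 − 1753.5 = -575.4
n11 = -575.4 / -0.231 = 2490.9 kg/h

2491 kg/h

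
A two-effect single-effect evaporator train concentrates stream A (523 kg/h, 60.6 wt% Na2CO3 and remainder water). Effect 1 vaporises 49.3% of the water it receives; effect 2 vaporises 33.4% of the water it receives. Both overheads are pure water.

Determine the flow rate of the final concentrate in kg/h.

water in feed = 523×0.394 = 206.06 kg/h.
After stage 1: water left = (1−0.493)×206.06 = 104.47; stream total = 421.41 kg/h.
After stage 2: water left = (1−0.334)×104.47 = 69.579; final concentrate = 386.52 kg/h.

386.5 kg/h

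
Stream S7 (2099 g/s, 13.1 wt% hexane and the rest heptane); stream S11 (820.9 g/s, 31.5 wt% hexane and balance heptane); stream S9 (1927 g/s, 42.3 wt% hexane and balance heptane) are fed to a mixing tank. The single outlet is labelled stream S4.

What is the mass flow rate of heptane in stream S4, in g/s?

3498 g/s

heptane out = heptane in = 2099×0.869 + 820.9×0.685 + 1927×0.577 = 3498.2 g/s.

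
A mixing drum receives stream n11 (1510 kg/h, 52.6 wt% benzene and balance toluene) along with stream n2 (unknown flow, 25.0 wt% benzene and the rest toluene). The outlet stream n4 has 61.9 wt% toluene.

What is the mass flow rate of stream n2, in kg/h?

Let n2 be the unknown flow. Total out = 1510 + n2.
toluene balance: 715.74 + 0.750·n2 = 0.619·(1510 + n2)
(0.750 − 0.619)·n2 = 0.619×1510 − 715.74 = 218.95
n2 = 218.95 / 0.131 = 1671.4 kg/h

1671 kg/h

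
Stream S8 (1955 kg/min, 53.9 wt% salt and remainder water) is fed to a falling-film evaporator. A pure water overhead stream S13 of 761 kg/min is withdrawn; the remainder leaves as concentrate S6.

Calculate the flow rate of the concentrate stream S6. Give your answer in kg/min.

Concentrate = 1955 − 761 = 1194 kg/min.

1194 kg/min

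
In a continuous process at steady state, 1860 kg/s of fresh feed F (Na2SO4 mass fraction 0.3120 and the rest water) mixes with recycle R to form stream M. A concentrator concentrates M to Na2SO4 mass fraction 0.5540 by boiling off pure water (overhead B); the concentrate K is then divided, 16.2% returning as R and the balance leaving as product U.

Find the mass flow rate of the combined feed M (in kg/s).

Overall Na2SO4 balance (none leaves overhead): Na2SO4 in fresh feed = Na2SO4 in product, i.e. 1860×0.312 = (1−0.162)·K·0.554.
K = 580.32/(0.554×0.838) = 1250 kg/s.
Recycle R = 0.162×1250 = 202.5 kg/s.
Combined feed M = 1860 + 202.5 = 2062.5 kg/s.

2063 kg/s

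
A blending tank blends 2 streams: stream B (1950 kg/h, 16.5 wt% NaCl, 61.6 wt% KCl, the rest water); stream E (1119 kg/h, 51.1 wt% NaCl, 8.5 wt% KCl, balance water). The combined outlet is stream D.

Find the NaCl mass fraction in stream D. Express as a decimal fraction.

0.291

Total flow out = 1950 + 1119 = 3069 kg/h.
NaCl in = 1950×0.165 + 1119×0.511 = 893.56 kg/h.
NaCl mass fraction in D = 893.56/3069 = 0.291.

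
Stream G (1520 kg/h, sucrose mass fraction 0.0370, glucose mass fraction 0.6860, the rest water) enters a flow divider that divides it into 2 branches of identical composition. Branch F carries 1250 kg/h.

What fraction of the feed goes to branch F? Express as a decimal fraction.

Fraction to F = 1250/1520 = 0.8224.

0.822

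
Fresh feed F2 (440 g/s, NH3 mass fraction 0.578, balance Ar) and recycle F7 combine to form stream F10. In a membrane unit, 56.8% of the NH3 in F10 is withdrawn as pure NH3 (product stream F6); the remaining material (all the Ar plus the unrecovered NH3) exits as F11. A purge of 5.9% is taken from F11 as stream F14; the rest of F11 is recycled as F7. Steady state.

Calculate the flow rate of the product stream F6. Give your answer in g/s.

243.4 g/s

NH3 in F10: m_A = 440×0.578 + (1−0.059)·(1−0.568)·m_A, so m_A = 254.32/0.5935 = 428.52 g/s.
Product F6 = 0.568×428.52 = 243.4 g/s.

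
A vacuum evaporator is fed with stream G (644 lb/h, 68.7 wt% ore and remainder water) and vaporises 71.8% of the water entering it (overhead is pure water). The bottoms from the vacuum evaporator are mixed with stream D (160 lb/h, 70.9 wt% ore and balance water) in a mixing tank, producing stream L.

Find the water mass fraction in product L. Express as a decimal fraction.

Vapour removed = 0.718×0.313×644 = 144.73 lb/h; concentrate = 499.27 lb/h.
water reaching the mixer = 56.843 (from concentrate) + 160×0.291 = 103.4 lb/h.
Product flow = 499.27 + 160 = 659.27 lb/h; water fraction = 0.1568.

0.1568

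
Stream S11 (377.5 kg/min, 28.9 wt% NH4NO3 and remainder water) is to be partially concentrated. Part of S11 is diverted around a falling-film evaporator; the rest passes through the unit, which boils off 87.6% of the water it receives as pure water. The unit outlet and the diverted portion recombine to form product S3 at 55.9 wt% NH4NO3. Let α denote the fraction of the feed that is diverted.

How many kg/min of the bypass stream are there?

All 377.5×0.289 = 109.1 kg/min of NH4NO3 reaches S3, so S3 = 109.1/0.559 = 195.17 kg/min and vapour = 182.33 kg/min.
The evaporator receives (1−α)·377.5 of feed at 0.711 water and removes 0.876 of that water:
0.876×0.711×(1−α)×377.5 = 182.33
(1−α) = 182.33/235.12 = 0.7755;  α = 0.2245.
Bypass flow = 0.2245×377.5 = 84.751 kg/min.

84.75 kg/min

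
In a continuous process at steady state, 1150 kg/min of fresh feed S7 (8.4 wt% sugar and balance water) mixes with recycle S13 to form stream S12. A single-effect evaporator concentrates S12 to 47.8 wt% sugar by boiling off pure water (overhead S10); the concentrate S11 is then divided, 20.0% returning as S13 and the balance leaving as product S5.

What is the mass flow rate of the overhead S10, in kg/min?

947.9 kg/min

Overall sugar balance (none leaves overhead): sugar in fresh feed = sugar in product, i.e. 1150×0.084 = (1−0.200)·S11·0.478.
S11 = 96.6/(0.478×0.800) = 252.62 kg/min.
Recycle S13 = 0.200×252.62 = 50.523 kg/min.
Combined feed S12 = 1150 + 50.523 = 1200.5 kg/min.
Overhead S10 = S12 − S11 = 1200.5 − 252.62 = 947.91 kg/min.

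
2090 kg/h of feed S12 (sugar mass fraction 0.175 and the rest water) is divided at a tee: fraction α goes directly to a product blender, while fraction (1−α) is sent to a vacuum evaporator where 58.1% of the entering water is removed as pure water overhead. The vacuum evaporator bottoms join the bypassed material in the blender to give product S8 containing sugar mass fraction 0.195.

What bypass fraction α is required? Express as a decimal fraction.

0.786

All 2090×0.175 = 365.75 kg/h of sugar reaches S8, so S8 = 365.75/0.195 = 1875.6 kg/h and vapour = 214.36 kg/h.
The evaporator receives (1−α)·2090 of feed at 0.825 water and removes 0.581 of that water:
0.581×0.825×(1−α)×2090 = 214.36
(1−α) = 214.36/1001.8 = 0.2140;  α = 0.7860.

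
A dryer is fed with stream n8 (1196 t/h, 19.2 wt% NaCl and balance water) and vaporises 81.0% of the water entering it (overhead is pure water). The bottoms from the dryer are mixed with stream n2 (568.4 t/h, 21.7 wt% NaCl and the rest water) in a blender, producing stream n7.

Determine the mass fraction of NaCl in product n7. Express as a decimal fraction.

0.3596

Vapour removed = 0.810×0.808×1196 = 782.76 t/h; concentrate = 413.24 t/h.
NaCl reaching the mixer = 229.63 (from concentrate) + 568.4×0.217 = 352.97 t/h.
Product flow = 413.24 + 568.4 = 981.64 t/h; NaCl fraction = 0.3596.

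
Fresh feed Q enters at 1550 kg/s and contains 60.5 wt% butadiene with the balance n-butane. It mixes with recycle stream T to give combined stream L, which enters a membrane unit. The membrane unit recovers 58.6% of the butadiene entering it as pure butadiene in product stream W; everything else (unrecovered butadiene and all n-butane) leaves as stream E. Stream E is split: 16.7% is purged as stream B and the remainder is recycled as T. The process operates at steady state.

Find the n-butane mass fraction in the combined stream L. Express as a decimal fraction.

0.719

n-butane enters only via Q and leaves only via the purge: 1550×0.395 = 0.167×(n-butane in E), and the membrane unit passes all n-butane, so n-butane in L = n-butane in E = 3666.2 kg/s.
butadiene in L: m_A = 1550×0.605 + (1−0.167)·(1−0.586)·m_A, so m_A = 937.75/0.6551 = 1431.4 kg/s.
L = 1431.4 + 3666.2 = 5097.5 kg/s.
n-butane fraction in L = 3666.2/5097.5 = 0.719.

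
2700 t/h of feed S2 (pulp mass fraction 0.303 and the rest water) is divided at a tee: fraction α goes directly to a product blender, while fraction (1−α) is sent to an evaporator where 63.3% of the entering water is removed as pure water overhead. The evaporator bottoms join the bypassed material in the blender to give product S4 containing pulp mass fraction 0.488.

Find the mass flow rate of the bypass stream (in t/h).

All 2700×0.303 = 818.1 t/h of pulp reaches S4, so S4 = 818.1/0.488 = 1676.4 t/h and vapour = 1023.6 t/h.
The evaporator receives (1−α)·2700 of feed at 0.697 water and removes 0.633 of that water:
0.633×0.697×(1−α)×2700 = 1023.6
(1−α) = 1023.6/1191.2 = 0.8592;  α = 0.1408.
Bypass flow = 0.1408×2700 = 380.05 t/h.

380 t/h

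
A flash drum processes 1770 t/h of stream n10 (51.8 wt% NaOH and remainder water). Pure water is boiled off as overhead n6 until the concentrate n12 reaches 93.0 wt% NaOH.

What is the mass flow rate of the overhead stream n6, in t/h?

NaOH is conserved: 1770×0.518 = 916.86 t/h all reports to the concentrate.
Concentrate = 916.86/(target fraction) = 985.87 t/h.
Overhead = 1770 − 985.87 = 784.13 t/h.

784.1 t/h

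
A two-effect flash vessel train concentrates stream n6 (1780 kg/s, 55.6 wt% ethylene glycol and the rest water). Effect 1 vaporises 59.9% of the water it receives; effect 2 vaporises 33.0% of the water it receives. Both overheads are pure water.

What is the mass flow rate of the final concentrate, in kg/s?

1202 kg/s

water in feed = 1780×0.444 = 790.32 kg/s.
After stage 1: water left = (1−0.599)×790.32 = 316.92; stream total = 1306.6 kg/s.
After stage 2: water left = (1−0.330)×316.92 = 212.34; final concentrate = 1202 kg/s.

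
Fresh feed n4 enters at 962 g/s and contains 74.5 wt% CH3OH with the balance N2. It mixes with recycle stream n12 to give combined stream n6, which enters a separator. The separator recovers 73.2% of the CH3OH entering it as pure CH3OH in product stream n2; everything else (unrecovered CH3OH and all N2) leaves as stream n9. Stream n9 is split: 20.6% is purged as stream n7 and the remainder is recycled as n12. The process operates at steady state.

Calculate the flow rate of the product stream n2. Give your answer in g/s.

CH3OH in n6: m_A = 962×0.745 + (1−0.206)·(1−0.732)·m_A, so m_A = 716.69/0.7872 = 910.42 g/s.
Product n2 = 0.732×910.42 = 666.43 g/s.

666.4 g/s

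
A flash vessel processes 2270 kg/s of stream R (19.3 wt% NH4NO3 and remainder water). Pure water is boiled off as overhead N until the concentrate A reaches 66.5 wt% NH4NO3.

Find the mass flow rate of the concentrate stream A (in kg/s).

NH4NO3 is conserved: 2270×0.193 = 438.11 kg/s all reports to the concentrate.
Concentrate = 438.11/(target fraction) = 658.81 kg/s.

658.8 kg/s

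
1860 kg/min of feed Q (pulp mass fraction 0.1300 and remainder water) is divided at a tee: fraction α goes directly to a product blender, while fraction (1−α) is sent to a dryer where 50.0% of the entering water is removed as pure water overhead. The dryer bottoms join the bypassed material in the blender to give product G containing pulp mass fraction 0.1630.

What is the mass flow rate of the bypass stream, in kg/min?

All 1860×0.130 = 241.8 kg/min of pulp reaches G, so G = 241.8/0.163 = 1483.4 kg/min and vapour = 376.56 kg/min.
The evaporator receives (1−α)·1860 of feed at 0.870 water and removes 0.500 of that water:
0.500×0.870×(1−α)×1860 = 376.56
(1−α) = 376.56/809.1 = 0.4654;  α = 0.5346.
Bypass flow = 0.5346×1860 = 994.33 kg/min.

994.3 kg/min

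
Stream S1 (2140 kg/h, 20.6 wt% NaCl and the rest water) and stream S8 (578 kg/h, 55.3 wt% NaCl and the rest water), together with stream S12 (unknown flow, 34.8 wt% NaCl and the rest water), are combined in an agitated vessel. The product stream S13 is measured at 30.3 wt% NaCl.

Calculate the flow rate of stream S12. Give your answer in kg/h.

1402 kg/h

Let S12 be the unknown flow. Total out = 2718 + S12.
NaCl balance: 760.47 + 0.348·S12 = 0.303·(2718 + S12)
(0.348 − 0.303)·S12 = 0.303×2718 − 760.47 = 63.08
S12 = 63.08 / 0.045 = 1401.8 kg/h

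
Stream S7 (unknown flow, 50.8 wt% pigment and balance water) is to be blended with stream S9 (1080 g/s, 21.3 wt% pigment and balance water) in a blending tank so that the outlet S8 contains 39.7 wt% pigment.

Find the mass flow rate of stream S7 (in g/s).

1790 g/s

Let S7 be the unknown flow. Total out = 1080 + S7.
pigment balance: 230.04 + 0.508·S7 = 0.397·(1080 + S7)
(0.508 − 0.397)·S7 = 0.397×1080 − 230.04 = 198.72
S7 = 198.72 / 0.111 = 1790.3 g/s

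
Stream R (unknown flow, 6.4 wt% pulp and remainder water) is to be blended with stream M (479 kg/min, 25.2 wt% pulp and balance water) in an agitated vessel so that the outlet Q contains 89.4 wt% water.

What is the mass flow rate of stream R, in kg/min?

Let R be the unknown flow. Total out = 479 + R.
water balance: 358.29 + 0.936·R = 0.894·(479 + R)
(0.936 − 0.894)·R = 0.894×479 − 358.29 = 69.934
R = 69.934 / 0.042 = 1665.1 kg/min

1665 kg/min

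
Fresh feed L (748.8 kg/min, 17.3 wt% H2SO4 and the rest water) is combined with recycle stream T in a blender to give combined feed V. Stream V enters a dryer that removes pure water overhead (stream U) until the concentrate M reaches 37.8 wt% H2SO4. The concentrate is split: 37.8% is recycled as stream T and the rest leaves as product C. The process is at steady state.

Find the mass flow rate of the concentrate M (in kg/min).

551 kg/min

Overall H2SO4 balance (none leaves overhead): H2SO4 in fresh feed = H2SO4 in product, i.e. 748.8×0.173 = (1−0.378)·M·0.378.
M = 129.54/(0.378×0.622) = 550.97 kg/min.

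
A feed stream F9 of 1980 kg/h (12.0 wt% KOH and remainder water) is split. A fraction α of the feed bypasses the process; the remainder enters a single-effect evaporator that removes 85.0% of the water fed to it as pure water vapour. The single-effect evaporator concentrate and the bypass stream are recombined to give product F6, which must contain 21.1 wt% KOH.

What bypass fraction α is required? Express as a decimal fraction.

All 1980×0.120 = 237.6 kg/h of KOH reaches F6, so F6 = 237.6/0.211 = 1126.1 kg/h and vapour = 853.93 kg/h.
The evaporator receives (1−α)·1980 of feed at 0.880 water and removes 0.850 of that water:
0.850×0.880×(1−α)×1980 = 853.93
(1−α) = 853.93/1481 = 0.5766;  α = 0.4234.

0.423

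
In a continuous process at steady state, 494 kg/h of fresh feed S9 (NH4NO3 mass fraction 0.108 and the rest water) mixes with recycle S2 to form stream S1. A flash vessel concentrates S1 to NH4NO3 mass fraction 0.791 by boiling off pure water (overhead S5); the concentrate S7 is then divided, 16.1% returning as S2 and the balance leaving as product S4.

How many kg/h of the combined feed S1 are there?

Overall NH4NO3 balance (none leaves overhead): NH4NO3 in fresh feed = NH4NO3 in product, i.e. 494×0.108 = (1−0.161)·S7·0.791.
S7 = 53.352/(0.791×0.839) = 80.392 kg/h.
Recycle S2 = 0.161×80.392 = 12.943 kg/h.
Combined feed S1 = 494 + 12.943 = 506.94 kg/h.

506.9 kg/h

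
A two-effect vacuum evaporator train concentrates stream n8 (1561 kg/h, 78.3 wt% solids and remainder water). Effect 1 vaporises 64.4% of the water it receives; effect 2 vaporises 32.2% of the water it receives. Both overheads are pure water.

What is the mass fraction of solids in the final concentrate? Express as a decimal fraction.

water in feed = 1561×0.217 = 338.74 kg/h.
After stage 1: water left = (1−0.644)×338.74 = 120.59; stream total = 1342.9 kg/h.
After stage 2: water left = (1−0.322)×120.59 = 81.76; final concentrate = 1304 kg/h.
solids fraction = 1222.3/1304 = 0.937.

0.937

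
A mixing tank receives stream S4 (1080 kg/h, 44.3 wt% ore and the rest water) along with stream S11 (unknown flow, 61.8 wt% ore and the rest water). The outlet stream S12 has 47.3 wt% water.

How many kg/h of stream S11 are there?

996.9 kg/h

Let S11 be the unknown flow. Total out = 1080 + S11.
water balance: 601.56 + 0.382·S11 = 0.473·(1080 + S11)
(0.382 − 0.473)·S11 = 0.473×1080 − 601.56 = -90.72
S11 = -90.72 / -0.091 = 996.92 kg/h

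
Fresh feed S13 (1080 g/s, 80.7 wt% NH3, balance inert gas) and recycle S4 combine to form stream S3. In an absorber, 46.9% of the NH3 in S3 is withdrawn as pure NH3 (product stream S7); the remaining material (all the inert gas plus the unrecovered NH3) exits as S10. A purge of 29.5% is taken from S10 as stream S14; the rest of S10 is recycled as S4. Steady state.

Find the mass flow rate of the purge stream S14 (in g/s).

426.7 g/s

inert gas enters only via S13 and leaves only via the purge: 1080×0.193 = 0.295×(inert gas in S10), and the absorber passes all inert gas, so inert gas in S3 = inert gas in S10 = 706.58 g/s.
NH3 in S3: m_A = 1080×0.807 + (1−0.295)·(1−0.469)·m_A, so m_A = 871.56/0.6256 = 1393.1 g/s.
S10 = (1−0.469)×1393.1 + 706.58 = 1446.3 g/s.
Purge S14 = 0.295×1446.3 = 426.66 g/s.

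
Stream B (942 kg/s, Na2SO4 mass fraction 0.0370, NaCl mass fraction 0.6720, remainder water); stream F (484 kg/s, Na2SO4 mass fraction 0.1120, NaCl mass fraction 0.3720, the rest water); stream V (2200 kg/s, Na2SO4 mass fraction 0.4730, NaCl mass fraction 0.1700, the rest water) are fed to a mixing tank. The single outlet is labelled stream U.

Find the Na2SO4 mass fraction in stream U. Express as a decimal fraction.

0.3115

Total flow out = 942 + 484 + 2200 = 3626 kg/s.
Na2SO4 in = 942×0.037 + 484×0.112 + 2200×0.473 = 1129.7 kg/s.
Na2SO4 mass fraction in U = 1129.7/3626 = 0.3115.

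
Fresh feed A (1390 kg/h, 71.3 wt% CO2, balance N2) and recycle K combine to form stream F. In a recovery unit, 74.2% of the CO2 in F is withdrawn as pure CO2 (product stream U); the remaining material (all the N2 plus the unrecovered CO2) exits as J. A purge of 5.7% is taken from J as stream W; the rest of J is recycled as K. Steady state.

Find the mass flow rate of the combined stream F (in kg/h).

N2 enters only via A and leaves only via the purge: 1390×0.287 = 0.057×(N2 in J), and the recovery unit passes all N2, so N2 in F = N2 in J = 6998.8 kg/h.
CO2 in F: m_A = 1390×0.713 + (1−0.057)·(1−0.742)·m_A, so m_A = 991.07/0.7567 = 1309.7 kg/h.
F = 1309.7 + 6998.8 = 8308.5 kg/h.

8308 kg/h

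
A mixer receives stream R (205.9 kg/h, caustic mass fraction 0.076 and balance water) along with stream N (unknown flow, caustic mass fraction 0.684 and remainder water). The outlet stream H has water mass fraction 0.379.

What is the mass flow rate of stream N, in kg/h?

1781 kg/h

Let N be the unknown flow. Total out = 205.9 + N.
water balance: 190.25 + 0.316·N = 0.379·(205.9 + N)
(0.316 − 0.379)·N = 0.379×205.9 − 190.25 = -112.22
N = -112.22 / -0.063 = 1781.2 kg/h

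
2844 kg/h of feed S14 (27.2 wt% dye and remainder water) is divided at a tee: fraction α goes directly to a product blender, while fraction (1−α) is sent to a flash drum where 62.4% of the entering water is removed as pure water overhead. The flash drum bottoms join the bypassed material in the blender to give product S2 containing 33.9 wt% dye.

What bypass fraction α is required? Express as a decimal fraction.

0.565

All 2844×0.272 = 773.57 kg/h of dye reaches S2, so S2 = 773.57/0.339 = 2281.9 kg/h and vapour = 562.09 kg/h.
The evaporator receives (1−α)·2844 of feed at 0.728 water and removes 0.624 of that water:
0.624×0.728×(1−α)×2844 = 562.09
(1−α) = 562.09/1291.9 = 0.4351;  α = 0.5649.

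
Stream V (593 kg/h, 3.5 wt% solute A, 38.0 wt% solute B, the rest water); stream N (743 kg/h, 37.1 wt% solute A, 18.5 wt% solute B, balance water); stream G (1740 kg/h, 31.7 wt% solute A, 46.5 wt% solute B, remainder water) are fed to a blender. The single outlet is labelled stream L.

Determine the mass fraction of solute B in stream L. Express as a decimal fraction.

0.3810

Total flow out = 593 + 743 + 1740 = 3076 kg/h.
solute B in = 593×0.380 + 743×0.185 + 1740×0.465 = 1171.9 kg/h.
solute B mass fraction in L = 1171.9/3076 = 0.3810.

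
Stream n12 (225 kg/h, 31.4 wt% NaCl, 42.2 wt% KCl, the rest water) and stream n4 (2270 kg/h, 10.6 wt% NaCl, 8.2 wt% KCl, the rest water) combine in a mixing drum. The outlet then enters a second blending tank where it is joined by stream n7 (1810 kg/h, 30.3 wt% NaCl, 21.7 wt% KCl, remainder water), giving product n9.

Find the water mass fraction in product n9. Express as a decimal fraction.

Overall, product flow = 4305 kg/h.
water in = 225×0.264 + 2270×0.812 + 1810×0.480 = 2771.4 kg/h.
water fraction in n9 = 0.6438.

0.6438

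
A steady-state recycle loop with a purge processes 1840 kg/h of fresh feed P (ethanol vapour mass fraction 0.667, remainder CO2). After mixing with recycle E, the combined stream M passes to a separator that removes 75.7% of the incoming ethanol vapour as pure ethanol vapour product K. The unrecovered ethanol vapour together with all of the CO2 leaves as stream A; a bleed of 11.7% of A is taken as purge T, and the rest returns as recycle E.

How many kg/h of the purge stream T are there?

CO2 enters only via P and leaves only via the purge: 1840×0.333 = 0.117×(CO2 in A), and the separator passes all CO2, so CO2 in M = CO2 in A = 5236.9 kg/h.
ethanol vapour in M: m_A = 1840×0.667 + (1−0.117)·(1−0.757)·m_A, so m_A = 1227.3/0.7854 = 1562.6 kg/h.
A = (1−0.757)×1562.6 + 5236.9 = 5616.6 kg/h.
Purge T = 0.117×5616.6 = 657.15 kg/h.

657.1 kg/h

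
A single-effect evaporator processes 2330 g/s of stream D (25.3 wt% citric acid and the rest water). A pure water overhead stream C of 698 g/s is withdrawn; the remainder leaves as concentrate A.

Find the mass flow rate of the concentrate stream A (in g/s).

1632 g/s

Concentrate = 2330 − 698 = 1632 g/s.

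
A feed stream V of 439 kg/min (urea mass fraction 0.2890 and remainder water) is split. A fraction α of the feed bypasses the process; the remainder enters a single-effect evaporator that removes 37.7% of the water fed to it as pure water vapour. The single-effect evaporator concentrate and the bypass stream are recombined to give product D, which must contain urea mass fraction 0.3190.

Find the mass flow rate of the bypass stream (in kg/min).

All 439×0.289 = 126.87 kg/min of urea reaches D, so D = 126.87/0.319 = 397.71 kg/min and vapour = 41.285 kg/min.
The evaporator receives (1−α)·439 of feed at 0.711 water and removes 0.377 of that water:
0.377×0.711×(1−α)×439 = 41.285
(1−α) = 41.285/117.67 = 0.3508;  α = 0.6492.
Bypass flow = 0.6492×439 = 284.98 kg/min.

285 kg/min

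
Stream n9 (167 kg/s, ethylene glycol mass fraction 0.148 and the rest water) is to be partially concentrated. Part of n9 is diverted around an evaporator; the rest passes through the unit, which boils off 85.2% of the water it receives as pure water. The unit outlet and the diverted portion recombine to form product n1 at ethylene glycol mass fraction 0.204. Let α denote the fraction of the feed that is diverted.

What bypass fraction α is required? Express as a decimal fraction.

All 167×0.148 = 24.716 kg/s of ethylene glycol reaches n1, so n1 = 24.716/0.204 = 121.16 kg/s and vapour = 45.843 kg/s.
The evaporator receives (1−α)·167 of feed at 0.852 water and removes 0.852 of that water:
0.852×0.852×(1−α)×167 = 45.843
(1−α) = 45.843/121.23 = 0.3782;  α = 0.6218.

0.622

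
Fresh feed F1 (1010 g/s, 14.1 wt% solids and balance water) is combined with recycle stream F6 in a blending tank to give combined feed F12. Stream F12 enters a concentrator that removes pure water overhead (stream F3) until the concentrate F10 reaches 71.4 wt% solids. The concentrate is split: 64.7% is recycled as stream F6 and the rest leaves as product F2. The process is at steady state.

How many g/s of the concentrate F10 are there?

Overall solids balance (none leaves overhead): solids in fresh feed = solids in product, i.e. 1010×0.141 = (1−0.647)·F10·0.714.
F10 = 142.41/(0.714×0.353) = 565.02 g/s.

565 g/s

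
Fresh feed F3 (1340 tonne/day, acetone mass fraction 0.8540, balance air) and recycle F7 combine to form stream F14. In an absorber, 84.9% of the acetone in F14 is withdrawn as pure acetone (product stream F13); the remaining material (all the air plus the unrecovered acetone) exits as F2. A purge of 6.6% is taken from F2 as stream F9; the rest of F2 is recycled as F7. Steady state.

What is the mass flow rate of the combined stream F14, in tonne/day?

4296 tonne/day

air enters only via F3 and leaves only via the purge: 1340×0.146 = 0.066×(air in F2), and the absorber passes all air, so air in F14 = air in F2 = 2964.2 tonne/day.
acetone in F14: m_A = 1340×0.854 + (1−0.066)·(1−0.849)·m_A, so m_A = 1144.4/0.8590 = 1332.3 tonne/day.
F14 = 1332.3 + 2964.2 = 4296.5 tonne/day.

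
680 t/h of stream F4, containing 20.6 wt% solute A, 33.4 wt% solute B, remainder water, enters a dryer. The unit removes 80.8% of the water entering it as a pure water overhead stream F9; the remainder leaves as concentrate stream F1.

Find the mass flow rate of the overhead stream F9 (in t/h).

water entering = 680×0.460 = 312.8 t/h; overhead removed = 0.808×312.8 = 252.74 t/h.

252.7 t/h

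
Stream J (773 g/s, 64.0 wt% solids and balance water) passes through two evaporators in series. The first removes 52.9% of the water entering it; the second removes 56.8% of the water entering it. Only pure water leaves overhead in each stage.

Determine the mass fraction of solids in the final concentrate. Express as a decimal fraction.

0.897

water in feed = 773×0.360 = 278.28 g/s.
After stage 1: water left = (1−0.529)×278.28 = 131.07; stream total = 625.79 g/s.
After stage 2: water left = (1−0.568)×131.07 = 56.622; final concentrate = 551.34 g/s.
solids fraction = 494.72/551.34 = 0.897.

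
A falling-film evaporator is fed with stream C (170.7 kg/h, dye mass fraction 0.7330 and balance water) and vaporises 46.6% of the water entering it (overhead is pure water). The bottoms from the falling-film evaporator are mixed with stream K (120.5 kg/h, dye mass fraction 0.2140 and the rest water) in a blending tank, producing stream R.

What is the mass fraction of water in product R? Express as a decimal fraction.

0.4410

Vapour removed = 0.466×0.267×170.7 = 21.239 kg/h; concentrate = 149.46 kg/h.
water reaching the mixer = 24.338 (from concentrate) + 120.5×0.786 = 119.05 kg/h.
Product flow = 149.46 + 120.5 = 269.96 kg/h; water fraction = 0.4410.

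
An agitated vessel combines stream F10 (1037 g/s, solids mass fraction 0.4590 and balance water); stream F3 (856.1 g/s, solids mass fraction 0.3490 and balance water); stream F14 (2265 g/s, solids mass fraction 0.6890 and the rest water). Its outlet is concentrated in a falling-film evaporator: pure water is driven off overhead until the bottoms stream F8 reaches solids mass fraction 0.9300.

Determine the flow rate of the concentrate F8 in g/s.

2511 g/s

solids entering = 1037×0.459 + 856.1×0.349 + 2265×0.689 = 2335.3 g/s.
All solids reports to F8, so F8 = 2335.3/0.930 = 2511.1 g/s.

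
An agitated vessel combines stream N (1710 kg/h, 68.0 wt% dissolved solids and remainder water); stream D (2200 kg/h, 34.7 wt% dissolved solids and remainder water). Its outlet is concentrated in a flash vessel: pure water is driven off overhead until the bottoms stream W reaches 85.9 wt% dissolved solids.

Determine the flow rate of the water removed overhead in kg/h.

dissolved solids entering = 1710×0.680 + 2200×0.347 = 1926.2 kg/h.
All dissolved solids reports to W, so W = 1926.2/0.859 = 2242.4 kg/h.
Total feed = 3910 kg/h; overhead = 3910 − 2242.4 = 1667.6 kg/h.

1668 kg/h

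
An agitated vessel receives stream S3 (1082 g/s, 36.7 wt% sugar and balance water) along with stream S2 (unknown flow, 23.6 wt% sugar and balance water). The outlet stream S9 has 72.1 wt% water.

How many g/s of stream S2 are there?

2214 g/s

Let S2 be the unknown flow. Total out = 1082 + S2.
water balance: 684.91 + 0.764·S2 = 0.721·(1082 + S2)
(0.764 − 0.721)·S2 = 0.721×1082 − 684.91 = 95.216
S2 = 95.216 / 0.043 = 2214.3 g/s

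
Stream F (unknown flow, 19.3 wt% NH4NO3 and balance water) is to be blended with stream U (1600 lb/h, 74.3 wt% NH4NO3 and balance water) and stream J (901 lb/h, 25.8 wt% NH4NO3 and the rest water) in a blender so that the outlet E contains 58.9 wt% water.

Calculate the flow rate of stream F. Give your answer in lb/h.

Let F be the unknown flow. Total out = 2501 + F.
water balance: 1079.7 + 0.807·F = 0.589·(2501 + F)
(0.807 − 0.589)·F = 0.589×2501 − 1079.7 = 393.35
F = 393.35 / 0.218 = 1804.3 lb/h

1804 lb/h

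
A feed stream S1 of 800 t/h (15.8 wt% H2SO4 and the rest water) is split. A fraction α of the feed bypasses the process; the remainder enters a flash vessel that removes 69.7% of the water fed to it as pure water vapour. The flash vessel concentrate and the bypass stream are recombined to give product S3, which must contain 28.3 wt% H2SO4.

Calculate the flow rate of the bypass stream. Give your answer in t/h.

All 800×0.158 = 126.4 t/h of H2SO4 reaches S3, so S3 = 126.4/0.283 = 446.64 t/h and vapour = 353.36 t/h.
The evaporator receives (1−α)·800 of feed at 0.842 water and removes 0.697 of that water:
0.697×0.842×(1−α)×800 = 353.36
(1−α) = 353.36/469.5 = 0.7526;  α = 0.2474.
Bypass flow = 0.2474×800 = 197.9 t/h.

197.9 t/h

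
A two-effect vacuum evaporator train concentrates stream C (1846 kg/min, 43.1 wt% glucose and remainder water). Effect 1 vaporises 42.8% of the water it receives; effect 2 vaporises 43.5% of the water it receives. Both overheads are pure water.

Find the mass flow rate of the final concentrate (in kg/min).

water in feed = 1846×0.569 = 1050.4 kg/min.
After stage 1: water left = (1−0.428)×1050.4 = 600.81; stream total = 1396.4 kg/min.
After stage 2: water left = (1−0.435)×600.81 = 339.46; final concentrate = 1135.1 kg/min.

1135 kg/min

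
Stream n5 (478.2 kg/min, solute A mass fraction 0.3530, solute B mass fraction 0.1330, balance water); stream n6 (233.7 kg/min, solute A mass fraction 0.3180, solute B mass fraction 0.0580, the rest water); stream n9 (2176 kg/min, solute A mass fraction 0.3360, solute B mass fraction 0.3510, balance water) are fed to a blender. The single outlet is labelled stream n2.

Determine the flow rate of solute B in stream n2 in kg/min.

840.9 kg/min

solute B out = solute B in = 478.2×0.133 + 233.7×0.058 + 2176×0.351 = 840.93 kg/min.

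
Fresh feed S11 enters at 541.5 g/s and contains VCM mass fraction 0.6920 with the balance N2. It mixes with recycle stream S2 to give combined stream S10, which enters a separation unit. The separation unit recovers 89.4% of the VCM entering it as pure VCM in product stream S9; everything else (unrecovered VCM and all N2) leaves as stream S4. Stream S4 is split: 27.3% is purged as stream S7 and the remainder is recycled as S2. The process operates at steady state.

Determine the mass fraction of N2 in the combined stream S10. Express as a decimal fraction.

N2 enters only via S11 and leaves only via the purge: 541.5×0.308 = 0.273×(N2 in S4), and the separation unit passes all N2, so N2 in S10 = N2 in S4 = 610.92 g/s.
VCM in S10: m_A = 541.5×0.692 + (1−0.273)·(1−0.894)·m_A, so m_A = 374.72/0.9229 = 406.01 g/s.
S10 = 406.01 + 610.92 = 1016.9 g/s.
N2 fraction in S10 = 610.92/1016.9 = 0.6008.

0.6008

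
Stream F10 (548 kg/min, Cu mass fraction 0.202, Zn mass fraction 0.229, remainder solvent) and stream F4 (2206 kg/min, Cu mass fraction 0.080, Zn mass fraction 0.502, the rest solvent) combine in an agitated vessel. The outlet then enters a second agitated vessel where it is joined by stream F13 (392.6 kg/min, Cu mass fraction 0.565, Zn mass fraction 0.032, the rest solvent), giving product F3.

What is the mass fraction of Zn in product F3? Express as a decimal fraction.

Overall, product flow = 3146.6 kg/min.
Zn in = 548×0.229 + 2206×0.502 + 392.6×0.032 = 1245.5 kg/min.
Zn fraction in F3 = 0.396.

0.396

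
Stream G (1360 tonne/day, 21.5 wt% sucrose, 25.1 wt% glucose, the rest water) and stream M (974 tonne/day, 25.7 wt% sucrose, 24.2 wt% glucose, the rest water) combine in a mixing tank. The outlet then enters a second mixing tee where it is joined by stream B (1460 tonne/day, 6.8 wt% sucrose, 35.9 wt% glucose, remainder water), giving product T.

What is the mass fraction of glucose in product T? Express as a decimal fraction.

0.290

Overall, product flow = 3794 tonne/day.
glucose in = 1360×0.251 + 974×0.242 + 1460×0.359 = 1101.2 tonne/day.
glucose fraction in T = 0.290.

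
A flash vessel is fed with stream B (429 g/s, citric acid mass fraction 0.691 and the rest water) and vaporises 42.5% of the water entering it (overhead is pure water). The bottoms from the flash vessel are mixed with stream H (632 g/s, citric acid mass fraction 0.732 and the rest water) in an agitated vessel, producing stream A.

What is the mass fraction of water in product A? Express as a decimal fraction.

Vapour removed = 0.425×0.309×429 = 56.338 g/s; concentrate = 372.66 g/s.
water reaching the mixer = 76.223 (from concentrate) + 632×0.268 = 245.6 g/s.
Product flow = 372.66 + 632 = 1004.7 g/s; water fraction = 0.244.

0.244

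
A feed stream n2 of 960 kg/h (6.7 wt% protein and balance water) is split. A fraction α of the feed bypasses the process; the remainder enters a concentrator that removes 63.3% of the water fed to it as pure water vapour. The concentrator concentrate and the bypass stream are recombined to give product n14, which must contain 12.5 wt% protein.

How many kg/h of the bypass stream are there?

205.8 kg/h

All 960×0.067 = 64.32 kg/h of protein reaches n14, so n14 = 64.32/0.125 = 514.56 kg/h and vapour = 445.44 kg/h.
The evaporator receives (1−α)·960 of feed at 0.933 water and removes 0.633 of that water:
0.633×0.933×(1−α)×960 = 445.44
(1−α) = 445.44/566.97 = 0.7857;  α = 0.2143.
Bypass flow = 0.2143×960 = 205.77 kg/h.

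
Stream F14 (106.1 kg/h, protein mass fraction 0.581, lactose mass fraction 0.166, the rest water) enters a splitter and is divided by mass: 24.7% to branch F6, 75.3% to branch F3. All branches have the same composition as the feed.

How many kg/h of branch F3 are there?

79.89 kg/h

Branch F3 flow = 0.753×106.1 = 79.893 kg/h.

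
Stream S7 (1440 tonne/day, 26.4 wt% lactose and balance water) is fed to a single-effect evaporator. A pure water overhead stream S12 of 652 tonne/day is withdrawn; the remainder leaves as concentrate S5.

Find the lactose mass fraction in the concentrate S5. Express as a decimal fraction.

0.482

lactose is not removed: 1440×0.264 = 380.16 tonne/day of lactose enters S5.
Concentrate = 1440 − 652 = 788 tonne/day.
Mass fraction = 380.16/788 = 0.482.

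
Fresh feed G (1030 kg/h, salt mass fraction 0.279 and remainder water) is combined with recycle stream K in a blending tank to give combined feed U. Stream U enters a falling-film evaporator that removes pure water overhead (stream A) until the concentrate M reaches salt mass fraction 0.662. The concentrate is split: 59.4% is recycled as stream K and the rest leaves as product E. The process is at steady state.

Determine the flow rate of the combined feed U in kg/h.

1665 kg/h

Overall salt balance (none leaves overhead): salt in fresh feed = salt in product, i.e. 1030×0.279 = (1−0.594)·M·0.662.
M = 287.37/(0.662×0.406) = 1069.2 kg/h.
Recycle K = 0.594×1069.2 = 635.1 kg/h.
Combined feed U = 1030 + 635.1 = 1665.1 kg/h.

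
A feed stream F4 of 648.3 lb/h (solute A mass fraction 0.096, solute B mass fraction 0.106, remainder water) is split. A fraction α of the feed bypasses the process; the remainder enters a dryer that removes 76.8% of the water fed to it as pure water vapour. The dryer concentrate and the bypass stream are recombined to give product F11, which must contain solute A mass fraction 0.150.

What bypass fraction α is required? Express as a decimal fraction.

All 648.3×0.096 = 62.237 lb/h of solute A reaches F11, so F11 = 62.237/0.150 = 414.91 lb/h and vapour = 233.39 lb/h.
The evaporator receives (1−α)·648.3 of feed at 0.798 water and removes 0.768 of that water:
0.768×0.798×(1−α)×648.3 = 233.39
(1−α) = 233.39/397.32 = 0.5874;  α = 0.4126.

0.413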